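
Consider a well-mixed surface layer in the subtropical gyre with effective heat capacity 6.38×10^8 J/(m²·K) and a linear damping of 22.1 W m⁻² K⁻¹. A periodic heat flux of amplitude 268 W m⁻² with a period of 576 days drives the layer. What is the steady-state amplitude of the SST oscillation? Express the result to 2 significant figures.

3.2 K

Areal heat capacity C = 6.38×10^8 J/(m²·K) (given).
Angular frequency ω = 2π / T = 2π / 4.98×10^7 s = 1.26×10^-7 s⁻¹.
√((Cω)² + λ²) = √((80.5)² + 22.1²) = 83.5 W/(m²·K).
Amplitude A = F₀ / √((Cω)²+λ²) = 268 / 83.5 = 3.21 K.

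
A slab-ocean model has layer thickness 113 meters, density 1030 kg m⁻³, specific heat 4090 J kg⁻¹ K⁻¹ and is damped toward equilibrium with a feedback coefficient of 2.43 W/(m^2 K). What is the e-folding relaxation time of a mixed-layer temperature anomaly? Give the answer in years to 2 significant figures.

Areal heat capacity C = ρ c_p D = 1030 × 4090 × 113 = 4.76×10^8 J m⁻² K⁻¹.
Relaxation time τ = C / λ = 4.76×10^8 / 2.43 = 1.96×10^8 s.
In years: 1.96×10^8 s / (3.156×10^7 s/year) = 6.21 years.

6.2 years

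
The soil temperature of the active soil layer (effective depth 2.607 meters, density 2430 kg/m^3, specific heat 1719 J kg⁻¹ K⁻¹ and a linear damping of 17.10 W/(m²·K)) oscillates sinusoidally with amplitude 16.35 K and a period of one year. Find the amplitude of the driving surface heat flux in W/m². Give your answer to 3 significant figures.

Areal heat capacity C = ρ c_p D = 2430 × 1719 × 2.607 = 1.09×10^7 J/(m^2 K).
ω = 2π / 3.15×10^7 s = 1.99×10^-7 s⁻¹.
√((Cω)² + λ²) = √((2.17)² + 17.10²) = 17.2 W/(m²·K).
F₀ = A × √((Cω)²+λ²) = 16.35 × 17.2 = 282 W/m².

282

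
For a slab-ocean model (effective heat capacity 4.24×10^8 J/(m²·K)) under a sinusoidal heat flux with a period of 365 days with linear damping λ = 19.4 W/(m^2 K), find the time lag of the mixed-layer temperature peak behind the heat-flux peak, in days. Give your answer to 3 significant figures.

78.1 days

Areal heat capacity C = 4.24×10^8 J/(m²·K) (given).
ω = 2π / 3.15×10^7 s = 1.99×10^-7 s⁻¹.
Phase lag φ = arctan(Cω/λ) = arctan(84.5/19.4) = 1.35 rad.
Time lag = φ / ω = 1.35 / 1.99×10^-7 = 6.75×10^6 s = 78.1 days.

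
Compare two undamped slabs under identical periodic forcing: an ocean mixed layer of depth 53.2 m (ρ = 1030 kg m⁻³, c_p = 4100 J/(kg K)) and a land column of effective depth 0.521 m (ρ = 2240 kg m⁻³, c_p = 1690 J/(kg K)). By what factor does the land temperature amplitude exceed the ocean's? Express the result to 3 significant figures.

C_ocean = 1030 × 4100 × 53.2 = 2.25×10^8 J/(m²·K).
C_land = 2240 × 1690 × 0.521 = 1.97×10^6 J/(m²·K).
Undamped amplitude ∝ 1/C, so A_land/A_ocean = C_ocean/C_land = 114.

114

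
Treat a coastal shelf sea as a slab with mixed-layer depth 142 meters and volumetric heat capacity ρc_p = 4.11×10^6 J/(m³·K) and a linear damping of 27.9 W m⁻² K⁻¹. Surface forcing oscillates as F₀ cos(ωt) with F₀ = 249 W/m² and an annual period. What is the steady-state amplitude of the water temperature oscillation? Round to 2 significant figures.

Areal heat capacity C = ρc_p × D = 4.11×10^6 × 142 = 5.84×10^8 J/(m^2 K).
Angular frequency ω = 2π / T = 2π / 3.15×10^7 s = 1.99×10^-7 s⁻¹.
√((Cω)² + λ²) = √((116)² + 27.9²) = 120 W/(m²·K).
Amplitude A = F₀ / √((Cω)²+λ²) = 249 / 120 = 2.08 K.

2.1 K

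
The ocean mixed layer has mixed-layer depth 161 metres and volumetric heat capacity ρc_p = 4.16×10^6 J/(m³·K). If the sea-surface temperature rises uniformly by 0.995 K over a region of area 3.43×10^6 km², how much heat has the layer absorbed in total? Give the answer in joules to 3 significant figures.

2.29×10^21 J

Areal heat capacity C = ρc_p × D = 4.16×10^6 × 161 = 6.70×10^8 J m⁻² K⁻¹.
Heat per unit area: q = C ΔT = 6.70×10^8 × 0.995 = 6.66×10^8 J/m².
Total heat: Q = q × A = 6.66×10^8 × (3.43×10^6 × 10⁶ m²) = 2.29×10^21 J.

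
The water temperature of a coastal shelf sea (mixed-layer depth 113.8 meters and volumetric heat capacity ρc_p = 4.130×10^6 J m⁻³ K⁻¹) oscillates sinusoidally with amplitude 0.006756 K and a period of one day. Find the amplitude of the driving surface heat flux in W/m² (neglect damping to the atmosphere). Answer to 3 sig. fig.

Areal heat capacity C = ρc_p × D = 4.130×10^6 × 113.8 = 4.70×10^8 J/(m²·K).
ω = 2π / 86400 s = 7.27×10^-5 s⁻¹.
Cω = 4.70×10^8 × 7.27×10^-5 = 34200 W/(m²·K).
F₀ = A × Cω = 0.006756 × 34200 = 231 W/m².

231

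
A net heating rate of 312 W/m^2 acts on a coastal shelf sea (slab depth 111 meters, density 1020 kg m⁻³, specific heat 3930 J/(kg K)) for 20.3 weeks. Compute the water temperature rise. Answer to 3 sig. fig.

8.61 K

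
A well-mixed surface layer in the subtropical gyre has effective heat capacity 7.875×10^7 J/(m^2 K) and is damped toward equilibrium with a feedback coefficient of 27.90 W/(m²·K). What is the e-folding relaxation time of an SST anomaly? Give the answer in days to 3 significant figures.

32.7 days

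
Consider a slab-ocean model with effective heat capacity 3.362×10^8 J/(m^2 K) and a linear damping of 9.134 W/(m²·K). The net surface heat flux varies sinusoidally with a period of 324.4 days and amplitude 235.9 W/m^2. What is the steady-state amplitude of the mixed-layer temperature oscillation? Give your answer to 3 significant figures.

Areal heat capacity C = 3.362×10^8 J/(m^2 K) (given).
Angular frequency ω = 2π / T = 2π / 2.80×10^7 s = 2.24×10^-7 s⁻¹.
√((Cω)² + λ²) = √((75.4)² + 9.134²) = 75.9 W/(m²·K).
Amplitude A = F₀ / √((Cω)²+λ²) = 235.9 / 75.9 = 3.11 K.

3.11 K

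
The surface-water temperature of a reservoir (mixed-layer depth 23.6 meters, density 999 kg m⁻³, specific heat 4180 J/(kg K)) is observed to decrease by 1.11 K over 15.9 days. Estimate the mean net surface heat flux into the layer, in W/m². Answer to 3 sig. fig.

-79.6

Areal heat capacity C = ρ c_p D = 999 × 4180 × 23.6 = 9.85×10^7 J m⁻² K⁻¹.
Required heat per unit area: Q = C ΔT = 9.85×10^7 × -1.11 = -1.09×10^8 J/m².
Flux F = Q / Δt = -1.09×10^8 / 1.37×10^6 s = -79.6 W/m².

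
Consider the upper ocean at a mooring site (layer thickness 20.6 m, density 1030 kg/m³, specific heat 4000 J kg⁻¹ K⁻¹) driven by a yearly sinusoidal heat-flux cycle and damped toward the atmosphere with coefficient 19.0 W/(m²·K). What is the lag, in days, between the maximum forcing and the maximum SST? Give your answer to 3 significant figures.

42.2 days

Areal heat capacity C = ρ c_p D = 1030 × 4000 × 20.6 = 8.49×10^7 J/(m²·K).
ω = 2π / 3.15×10^7 s = 1.99×10^-7 s⁻¹.
Phase lag φ = arctan(Cω/λ) = arctan(16.9/19.0) = 0.727 rad.
Time lag = φ / ω = 0.727 / 1.99×10^-7 = 3.65×10^6 s = 42.2 days.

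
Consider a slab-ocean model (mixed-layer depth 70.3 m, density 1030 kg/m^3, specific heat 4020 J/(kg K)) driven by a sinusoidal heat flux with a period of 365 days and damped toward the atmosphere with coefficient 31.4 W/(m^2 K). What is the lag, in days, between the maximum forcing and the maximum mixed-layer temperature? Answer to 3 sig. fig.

62.4 days

Areal heat capacity C = ρ c_p D = 1030 × 4020 × 70.3 = 2.91×10^8 J/(m²·K).
ω = 2π / 3.15×10^7 s = 1.99×10^-7 s⁻¹.
Phase lag φ = arctan(Cω/λ) = arctan(58.0/31.4) = 1.07 rad.
Time lag = φ / ω = 1.07 / 1.99×10^-7 = 5.39×10^6 s = 62.4 days.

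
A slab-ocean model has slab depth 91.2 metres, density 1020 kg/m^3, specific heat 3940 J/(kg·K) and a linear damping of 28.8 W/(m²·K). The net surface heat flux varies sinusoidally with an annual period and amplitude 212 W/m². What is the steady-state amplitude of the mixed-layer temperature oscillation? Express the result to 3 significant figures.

Areal heat capacity C = ρ c_p D = 1020 × 3940 × 91.2 = 3.67×10^8 J m⁻² K⁻¹.
Angular frequency ω = 2π / T = 2π / 3.15×10^7 s = 1.99×10^-7 s⁻¹.
√((Cω)² + λ²) = √((73.0)² + 28.8²) = 78.5 W/(m²·K).
Amplitude A = F₀ / √((Cω)²+λ²) = 212 / 78.5 = 2.70 K.

2.70 K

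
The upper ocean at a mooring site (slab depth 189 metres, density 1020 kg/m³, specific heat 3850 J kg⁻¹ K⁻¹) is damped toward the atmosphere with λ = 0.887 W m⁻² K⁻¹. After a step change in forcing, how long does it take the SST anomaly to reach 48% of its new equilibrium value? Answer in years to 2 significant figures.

Areal heat capacity C = ρ c_p D = 1020 × 3850 × 189 = 7.42×10^8 J/(m²·K).
τ = C / λ = 7.42×10^8 / 0.887 = 8.37×10^8 s.
Fraction reached: 1 − e^(−t/τ) = 0.48 ⇒ t = −τ ln(1 − 0.48) = τ × 0.654.
t = 5.47×10^8 s = 17.3 years.

17 years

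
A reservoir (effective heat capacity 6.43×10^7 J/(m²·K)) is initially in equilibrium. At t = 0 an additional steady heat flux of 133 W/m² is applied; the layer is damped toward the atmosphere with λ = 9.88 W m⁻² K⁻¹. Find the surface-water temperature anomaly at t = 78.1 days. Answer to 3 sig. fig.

Areal heat capacity C = 6.43×10^7 J/(m²·K) (given).
τ = C / λ = 6.43×10^7 / 9.88 = 6.51×10^6 s.
Equilibrium anomaly ΔT_eq = F / λ = 133 / 9.88 = 13.5 K.
t = 78.1 days = 6.75×10^6 s, so t/τ = 1.04.
ΔT(t) = ΔT_eq (1 − e^(−t/τ)) = 13.5 × (1 − e^−1.04) = 8.69 K.

8.69 K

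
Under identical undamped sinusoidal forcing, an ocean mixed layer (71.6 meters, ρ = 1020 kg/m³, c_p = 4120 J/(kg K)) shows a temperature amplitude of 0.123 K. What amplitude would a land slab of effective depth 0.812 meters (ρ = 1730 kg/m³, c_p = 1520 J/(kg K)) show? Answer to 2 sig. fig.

17 K

C_ocean = 3.01×10^8 J/(m²·K); C_land = 2.14×10^6 J/(m²·K).
A ∝ 1/C ⇒ A_land = A_ocean × C_ocean/C_land = 0.123 × 141 = 17.3 K.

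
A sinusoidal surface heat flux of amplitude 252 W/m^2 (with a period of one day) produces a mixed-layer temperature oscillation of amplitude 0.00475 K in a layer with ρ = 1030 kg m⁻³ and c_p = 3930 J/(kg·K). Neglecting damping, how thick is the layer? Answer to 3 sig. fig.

180 m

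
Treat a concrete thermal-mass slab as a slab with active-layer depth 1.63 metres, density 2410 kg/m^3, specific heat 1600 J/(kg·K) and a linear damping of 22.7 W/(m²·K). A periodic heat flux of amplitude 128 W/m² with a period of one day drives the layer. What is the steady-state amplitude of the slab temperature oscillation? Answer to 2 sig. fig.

Areal heat capacity C = ρ c_p D = 2410 × 1600 × 1.63 = 6.29×10^6 J/(m^2 K).
Angular frequency ω = 2π / T = 2π / 86400 s = 7.27×10^-5 s⁻¹.
√((Cω)² + λ²) = √((457)² + 22.7²) = 458 W/(m²·K).
Amplitude A = F₀ / √((Cω)²+λ²) = 128 / 458 = 0.280 K.

0.28 K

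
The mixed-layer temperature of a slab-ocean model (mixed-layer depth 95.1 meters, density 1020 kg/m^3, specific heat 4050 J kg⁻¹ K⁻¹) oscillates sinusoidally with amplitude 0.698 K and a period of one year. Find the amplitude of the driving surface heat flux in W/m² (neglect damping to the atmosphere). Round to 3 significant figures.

Areal heat capacity C = ρ c_p D = 1020 × 4050 × 95.1 = 3.93×10^8 J/(m²·K).
ω = 2π / 3.15×10^7 s = 1.99×10^-7 s⁻¹.
Cω = 3.93×10^8 × 1.99×10^-7 = 78.3 W/(m²·K).
F₀ = A × Cω = 0.698 × 78.3 = 54.6 W/m².

54.6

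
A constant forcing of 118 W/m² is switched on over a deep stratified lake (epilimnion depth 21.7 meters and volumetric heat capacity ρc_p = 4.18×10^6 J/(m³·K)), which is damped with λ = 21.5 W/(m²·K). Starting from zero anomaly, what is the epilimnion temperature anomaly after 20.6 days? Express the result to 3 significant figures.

Areal heat capacity C = ρc_p × D = 4.18×10^6 × 21.7 = 9.07×10^7 J/(m²·K).
τ = C / λ = 9.07×10^7 / 21.5 = 4.22×10^6 s.
Equilibrium anomaly ΔT_eq = F / λ = 118 / 21.5 = 5.49 K.
t = 20.6 days = 1.78×10^6 s, so t/τ = 0.422.
ΔT(t) = ΔT_eq (1 − e^(−t/τ)) = 5.49 × (1 − e^−0.422) = 1.89 K.

1.89 K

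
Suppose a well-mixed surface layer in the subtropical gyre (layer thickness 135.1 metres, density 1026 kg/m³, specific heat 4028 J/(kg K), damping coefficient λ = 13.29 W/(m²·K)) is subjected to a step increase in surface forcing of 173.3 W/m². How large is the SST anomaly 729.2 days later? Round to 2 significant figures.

Areal heat capacity C = ρ c_p D = 1026 × 4028 × 135.1 = 5.58×10^8 J/(m²·K).
τ = C / λ = 5.58×10^8 / 13.29 = 4.20×10^7 s.
Equilibrium anomaly ΔT_eq = F / λ = 173.3 / 13.29 = 13.0 K.
t = 729.2 days = 6.30×10^7 s, so t/τ = 1.50.
ΔT(t) = ΔT_eq (1 − e^(−t/τ)) = 13.0 × (1 − e^−1.50) = 10.1 K.

10 K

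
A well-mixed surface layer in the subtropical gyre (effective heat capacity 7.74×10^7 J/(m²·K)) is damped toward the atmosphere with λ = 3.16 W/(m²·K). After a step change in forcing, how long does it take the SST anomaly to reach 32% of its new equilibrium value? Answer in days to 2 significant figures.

110 days

Areal heat capacity C = 7.74×10^7 J/(m²·K) (given).
τ = C / λ = 7.74×10^7 / 3.16 = 2.45×10^7 s.
Fraction reached: 1 − e^(−t/τ) = 0.32 ⇒ t = −τ ln(1 − 0.32) = τ × 0.386.
t = 9.45×10^6 s = 109 days.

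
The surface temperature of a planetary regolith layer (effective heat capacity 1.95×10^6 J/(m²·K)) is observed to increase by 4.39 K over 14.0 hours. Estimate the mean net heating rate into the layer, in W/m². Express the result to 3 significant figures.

Areal heat capacity C = 1.95×10^6 J/(m²·K) (given).
Required heat per unit area: Q = C ΔT = 1.95×10^6 × 4.39 = 8.56×10^6 J/m².
Flux F = Q / Δt = 8.56×10^6 / 50400 s = 170 W/m².

170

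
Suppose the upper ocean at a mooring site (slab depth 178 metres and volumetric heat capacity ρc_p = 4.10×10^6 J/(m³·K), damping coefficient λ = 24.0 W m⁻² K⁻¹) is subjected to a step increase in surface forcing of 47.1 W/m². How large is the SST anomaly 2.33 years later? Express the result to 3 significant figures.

1.79 K

Areal heat capacity C = ρc_p × D = 4.10×10^6 × 178 = 7.30×10^8 J/(m²·K).
τ = C / λ = 7.30×10^8 / 24.0 = 3.04×10^7 s.
Equilibrium anomaly ΔT_eq = F / λ = 47.1 / 24.0 = 1.96 K.
t = 2.33 years = 7.35×10^7 s, so t/τ = 2.42.
ΔT(t) = ΔT_eq (1 − e^(−t/τ)) = 1.96 × (1 − e^−2.42) = 1.79 K.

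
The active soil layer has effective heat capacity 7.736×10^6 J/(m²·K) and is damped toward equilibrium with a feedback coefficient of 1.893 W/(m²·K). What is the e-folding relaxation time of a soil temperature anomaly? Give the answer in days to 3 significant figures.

47.3 days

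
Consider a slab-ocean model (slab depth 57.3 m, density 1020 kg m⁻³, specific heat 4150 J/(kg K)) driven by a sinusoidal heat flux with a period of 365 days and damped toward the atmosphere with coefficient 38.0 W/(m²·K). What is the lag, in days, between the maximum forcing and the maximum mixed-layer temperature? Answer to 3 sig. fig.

52.5 days

Areal heat capacity C = ρ c_p D = 1020 × 4150 × 57.3 = 2.43×10^8 J m⁻² K⁻¹.
ω = 2π / 3.15×10^7 s = 1.99×10^-7 s⁻¹.
Phase lag φ = arctan(Cω/λ) = arctan(48.3/38.0) = 0.904 rad.
Time lag = φ / ω = 0.904 / 1.99×10^-7 = 4.54×10^6 s = 52.5 days.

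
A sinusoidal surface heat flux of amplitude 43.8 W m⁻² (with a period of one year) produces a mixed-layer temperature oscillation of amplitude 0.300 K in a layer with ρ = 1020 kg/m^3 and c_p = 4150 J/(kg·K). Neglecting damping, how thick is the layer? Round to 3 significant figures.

ω = 2π / 3.15×10^7 s = 1.99×10^-7 s⁻¹.
Required C = F₀ / (A ω) = 43.8 / (0.300 × 1.99×10^-7) = 7.33×10^8 J/(m²·K).
D = C / (ρ c_p) = 7.33×10^8 / (1020 × 4150) = 173 m.

173 m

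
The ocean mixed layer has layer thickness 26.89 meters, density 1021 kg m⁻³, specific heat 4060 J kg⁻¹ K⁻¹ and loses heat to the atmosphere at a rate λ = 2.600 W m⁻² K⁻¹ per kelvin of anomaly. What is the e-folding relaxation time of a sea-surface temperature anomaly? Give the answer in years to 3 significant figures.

1.36 years

Areal heat capacity C = ρ c_p D = 1021 × 4060 × 26.89 = 1.11×10^8 J/(m^2 K).
Relaxation time τ = C / λ = 1.11×10^8 / 2.600 = 4.29×10^7 s.
In years: 4.29×10^7 s / (3.156×10^7 s/year) = 1.36 years.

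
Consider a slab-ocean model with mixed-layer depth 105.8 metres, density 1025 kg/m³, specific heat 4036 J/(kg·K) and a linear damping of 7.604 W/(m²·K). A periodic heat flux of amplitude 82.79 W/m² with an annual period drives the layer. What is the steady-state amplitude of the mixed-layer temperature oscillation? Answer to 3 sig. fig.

Areal heat capacity C = ρ c_p D = 1025 × 4036 × 105.8 = 4.38×10^8 J/(m^2 K).
Angular frequency ω = 2π / T = 2π / 3.15×10^7 s = 1.99×10^-7 s⁻¹.
√((Cω)² + λ²) = √((87.2)² + 7.604²) = 87.5 W/(m²·K).
Amplitude A = F₀ / √((Cω)²+λ²) = 82.79 / 87.5 = 0.946 K.

0.946 K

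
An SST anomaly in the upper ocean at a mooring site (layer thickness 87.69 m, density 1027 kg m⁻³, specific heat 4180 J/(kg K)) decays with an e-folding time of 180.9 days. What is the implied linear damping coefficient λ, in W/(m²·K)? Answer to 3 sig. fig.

24.1

Areal heat capacity C = ρ c_p D = 1027 × 4180 × 87.69 = 3.76×10^8 J/(m^2 K).
τ = 180.9 days = 1.56×10^7 s.
λ = C / τ = 3.76×10^8 / 1.56×10^7 = 24.1 W/(m²·K).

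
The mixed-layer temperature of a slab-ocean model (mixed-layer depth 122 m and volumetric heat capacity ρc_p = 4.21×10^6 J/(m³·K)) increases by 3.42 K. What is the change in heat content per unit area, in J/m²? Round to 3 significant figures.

Areal heat capacity C = ρc_p × D = 4.21×10^6 × 122 = 5.14×10^8 J/(m²·K).
ΔQ = C ΔT = 5.14×10^8 × 3.42 = 1.76×10^9 J/m².

1.76×10^9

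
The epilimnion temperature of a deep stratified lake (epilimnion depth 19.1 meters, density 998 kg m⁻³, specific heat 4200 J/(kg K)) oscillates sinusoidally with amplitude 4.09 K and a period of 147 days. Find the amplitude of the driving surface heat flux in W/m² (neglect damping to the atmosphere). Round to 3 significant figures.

162

Areal heat capacity C = ρ c_p D = 998 × 4200 × 19.1 = 8.01×10^7 J/(m^2 K).
ω = 2π / 1.27×10^7 s = 4.95×10^-7 s⁻¹.
Cω = 8.01×10^7 × 4.95×10^-7 = 39.6 W/(m²·K).
F₀ = A × Cω = 4.09 × 39.6 = 162 W/m².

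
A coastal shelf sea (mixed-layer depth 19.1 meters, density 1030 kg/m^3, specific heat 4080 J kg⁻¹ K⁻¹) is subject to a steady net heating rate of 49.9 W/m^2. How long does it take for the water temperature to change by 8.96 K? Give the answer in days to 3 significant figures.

167 days

Areal heat capacity C = ρ c_p D = 1030 × 4080 × 19.1 = 8.03×10^7 J m⁻² K⁻¹.
Time required: Δt = C ΔT / F = 8.03×10^7 × 8.96 / 49.9 = 1.44×10^7 s.
In days: 1.44×10^7 s / (86400 s/day) = 167 days.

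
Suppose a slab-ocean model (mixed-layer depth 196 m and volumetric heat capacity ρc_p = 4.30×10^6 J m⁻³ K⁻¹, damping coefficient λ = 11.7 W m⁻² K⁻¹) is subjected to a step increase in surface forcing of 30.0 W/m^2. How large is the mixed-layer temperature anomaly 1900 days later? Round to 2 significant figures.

Areal heat capacity C = ρc_p × D = 4.30×10^6 × 196 = 8.43×10^8 J/(m²·K).
τ = C / λ = 8.43×10^8 / 11.7 = 7.20×10^7 s.
Equilibrium anomaly ΔT_eq = F / λ = 30.0 / 11.7 = 2.56 K.
t = 1900 days = 1.64×10^8 s, so t/τ = 2.28.
ΔT(t) = ΔT_eq (1 − e^(−t/τ)) = 2.56 × (1 − e^−2.28) = 2.30 K.

2.3 K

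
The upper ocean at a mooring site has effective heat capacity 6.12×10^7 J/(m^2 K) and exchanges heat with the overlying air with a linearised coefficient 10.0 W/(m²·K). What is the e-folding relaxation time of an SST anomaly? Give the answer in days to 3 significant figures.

70.8 days

Areal heat capacity C = 6.12×10^7 J/(m^2 K) (given).
Relaxation time τ = C / λ = 6.12×10^7 / 10.0 = 6.12×10^6 s.
In days: 6.12×10^6 s / (86400 s/day) = 70.8 days.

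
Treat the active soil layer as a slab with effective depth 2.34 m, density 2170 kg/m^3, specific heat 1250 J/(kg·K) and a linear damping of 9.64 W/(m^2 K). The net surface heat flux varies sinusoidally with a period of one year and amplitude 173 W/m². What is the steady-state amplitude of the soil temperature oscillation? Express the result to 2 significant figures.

18 K

Areal heat capacity C = ρ c_p D = 2170 × 1250 × 2.34 = 6.35×10^6 J m⁻² K⁻¹.
Angular frequency ω = 2π / T = 2π / 3.15×10^7 s = 1.99×10^-7 s⁻¹.
√((Cω)² + λ²) = √((1.26)² + 9.64²) = 9.72 W/(m²·K).
Amplitude A = F₀ / √((Cω)²+λ²) = 173 / 9.72 = 17.8 K.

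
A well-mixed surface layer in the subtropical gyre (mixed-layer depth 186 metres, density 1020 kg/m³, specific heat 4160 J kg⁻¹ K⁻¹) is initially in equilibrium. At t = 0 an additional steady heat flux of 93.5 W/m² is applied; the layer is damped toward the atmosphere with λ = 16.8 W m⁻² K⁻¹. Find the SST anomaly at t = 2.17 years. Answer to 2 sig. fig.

4.3 K

Areal heat capacity C = ρ c_p D = 1020 × 4160 × 186 = 7.89×10^8 J/(m²·K).
τ = C / λ = 7.89×10^8 / 16.8 = 4.70×10^7 s.
Equilibrium anomaly ΔT_eq = F / λ = 93.5 / 16.8 = 5.57 K.
t = 2.17 years = 6.85×10^7 s, so t/τ = 1.46.
ΔT(t) = ΔT_eq (1 − e^(−t/τ)) = 5.57 × (1 − e^−1.46) = 4.27 K.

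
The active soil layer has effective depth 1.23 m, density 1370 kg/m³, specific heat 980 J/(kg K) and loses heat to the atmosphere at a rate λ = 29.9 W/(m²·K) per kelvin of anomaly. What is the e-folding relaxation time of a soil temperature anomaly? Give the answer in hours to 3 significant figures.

15.3 hours

Areal heat capacity C = ρ c_p D = 1370 × 980 × 1.23 = 1.65×10^6 J m⁻² K⁻¹.
Relaxation time τ = C / λ = 1.65×10^6 / 29.9 = 55200 s.
In hours: 55200 s / (3600 s/hour) = 15.3 hours.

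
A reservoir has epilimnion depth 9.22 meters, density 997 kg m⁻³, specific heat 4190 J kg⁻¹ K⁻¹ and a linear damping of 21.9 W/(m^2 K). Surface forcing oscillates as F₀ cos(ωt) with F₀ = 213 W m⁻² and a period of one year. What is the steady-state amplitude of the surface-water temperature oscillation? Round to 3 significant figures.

Areal heat capacity C = ρ c_p D = 997 × 4190 × 9.22 = 3.85×10^7 J/(m^2 K).
Angular frequency ω = 2π / T = 2π / 3.15×10^7 s = 1.99×10^-7 s⁻¹.
√((Cω)² + λ²) = √((7.67)² + 21.9²) = 23.2 W/(m²·K).
Amplitude A = F₀ / √((Cω)²+λ²) = 213 / 23.2 = 9.18 K.

9.18 K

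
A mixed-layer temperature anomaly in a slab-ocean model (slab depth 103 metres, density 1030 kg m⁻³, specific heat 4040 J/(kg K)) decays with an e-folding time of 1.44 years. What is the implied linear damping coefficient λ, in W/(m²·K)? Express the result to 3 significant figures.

9.43

Areal heat capacity C = ρ c_p D = 1030 × 4040 × 103 = 4.29×10^8 J/(m^2 K).
τ = 1.44 years = 4.54×10^7 s.
λ = C / τ = 4.29×10^8 / 4.54×10^7 = 9.43 W/(m²·K).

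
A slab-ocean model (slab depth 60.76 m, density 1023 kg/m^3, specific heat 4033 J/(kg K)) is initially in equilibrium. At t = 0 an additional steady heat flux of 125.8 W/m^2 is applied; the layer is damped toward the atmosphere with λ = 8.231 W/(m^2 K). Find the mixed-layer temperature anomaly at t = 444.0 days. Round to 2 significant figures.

11 K

Areal heat capacity C = ρ c_p D = 1023 × 4033 × 60.76 = 2.51×10^8 J m⁻² K⁻¹.
τ = C / λ = 2.51×10^8 / 8.231 = 3.05×10^7 s.
Equilibrium anomaly ΔT_eq = F / λ = 125.8 / 8.231 = 15.3 K.
t = 444.0 days = 3.84×10^7 s, so t/τ = 1.26.
ΔT(t) = ΔT_eq (1 − e^(−t/τ)) = 15.3 × (1 − e^−1.26) = 10.9 K.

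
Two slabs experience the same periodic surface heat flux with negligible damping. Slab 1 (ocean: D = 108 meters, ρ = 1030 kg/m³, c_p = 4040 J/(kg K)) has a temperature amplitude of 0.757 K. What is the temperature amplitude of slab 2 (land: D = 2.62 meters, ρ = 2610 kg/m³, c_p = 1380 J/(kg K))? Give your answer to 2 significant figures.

C_ocean = 4.49×10^8 J/(m²·K); C_land = 9.44×10^6 J/(m²·K).
A ∝ 1/C ⇒ A_land = A_ocean × C_ocean/C_land = 0.757 × 47.6 = 36.1 K.

36 K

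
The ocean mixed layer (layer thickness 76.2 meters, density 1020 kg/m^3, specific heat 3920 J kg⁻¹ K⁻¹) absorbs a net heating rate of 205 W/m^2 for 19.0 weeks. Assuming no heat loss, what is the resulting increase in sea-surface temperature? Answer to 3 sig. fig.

7.73 K

Areal heat capacity C = ρ c_p D = 1020 × 3920 × 76.2 = 3.05×10^8 J/(m²·K).
Net heat input Q = F Δt = 205 × (19.0 weeks × 6.048×10^5 s/week) = 2.36×10^9 J/m².
ΔT = Q / C = 2.36×10^9 / 3.05×10^8 = 7.73 K.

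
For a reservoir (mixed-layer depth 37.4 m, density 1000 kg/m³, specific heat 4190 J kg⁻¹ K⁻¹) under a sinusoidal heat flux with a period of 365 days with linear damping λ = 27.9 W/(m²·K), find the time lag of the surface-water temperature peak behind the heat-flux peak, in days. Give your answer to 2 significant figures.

Areal heat capacity C = ρ c_p D = 1000 × 4190 × 37.4 = 1.57×10^8 J/(m²·K).
ω = 2π / 3.15×10^7 s = 1.99×10^-7 s⁻¹.
Phase lag φ = arctan(Cω/λ) = arctan(31.2/27.9) = 0.842 rad.
Time lag = φ / ω = 0.842 / 1.99×10^-7 = 4.22×10^6 s = 48.9 days.

49 days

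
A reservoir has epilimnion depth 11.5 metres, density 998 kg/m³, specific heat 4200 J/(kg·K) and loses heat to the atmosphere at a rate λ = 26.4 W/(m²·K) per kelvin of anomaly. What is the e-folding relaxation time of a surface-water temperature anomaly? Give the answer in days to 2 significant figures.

Areal heat capacity C = ρ c_p D = 998 × 4200 × 11.5 = 4.82×10^7 J/(m^2 K).
Relaxation time τ = C / λ = 4.82×10^7 / 26.4 = 1.83×10^6 s.
In days: 1.83×10^6 s / (86400 s/day) = 21.1 days.

21 days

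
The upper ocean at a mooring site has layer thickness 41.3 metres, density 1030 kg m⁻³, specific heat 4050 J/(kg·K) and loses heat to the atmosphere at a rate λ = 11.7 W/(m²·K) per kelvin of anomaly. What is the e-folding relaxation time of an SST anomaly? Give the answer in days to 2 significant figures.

170 days

Areal heat capacity C = ρ c_p D = 1030 × 4050 × 41.3 = 1.72×10^8 J m⁻² K⁻¹.
Relaxation time τ = C / λ = 1.72×10^8 / 11.7 = 1.47×10^7 s.
In days: 1.47×10^7 s / (86400 s/day) = 170 days.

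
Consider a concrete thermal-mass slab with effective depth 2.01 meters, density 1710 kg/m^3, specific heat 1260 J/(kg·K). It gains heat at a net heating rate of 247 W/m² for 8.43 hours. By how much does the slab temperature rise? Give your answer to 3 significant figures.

Areal heat capacity C = ρ c_p D = 1710 × 1260 × 2.01 = 4.33×10^6 J/(m²·K).
Net heat input Q = F Δt = 247 × (8.43 hours × 3600 s/hour) = 7.50×10^6 J/m².
ΔT = Q / C = 7.50×10^6 / 4.33×10^6 = 1.73 K.

1.73 K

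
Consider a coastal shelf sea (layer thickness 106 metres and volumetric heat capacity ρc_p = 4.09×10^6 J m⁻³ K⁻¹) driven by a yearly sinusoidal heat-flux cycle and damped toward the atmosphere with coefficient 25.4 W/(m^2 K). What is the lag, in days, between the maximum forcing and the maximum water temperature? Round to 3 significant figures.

Areal heat capacity C = ρc_p × D = 4.09×10^6 × 106 = 4.34×10^8 J/(m²·K).
ω = 2π / 3.15×10^7 s = 1.99×10^-7 s⁻¹.
Phase lag φ = arctan(Cω/λ) = arctan(86.4/25.4) = 1.28 rad.
Time lag = φ / ω = 1.28 / 1.99×10^-7 = 6.45×10^6 s = 74.6 days.

74.6 days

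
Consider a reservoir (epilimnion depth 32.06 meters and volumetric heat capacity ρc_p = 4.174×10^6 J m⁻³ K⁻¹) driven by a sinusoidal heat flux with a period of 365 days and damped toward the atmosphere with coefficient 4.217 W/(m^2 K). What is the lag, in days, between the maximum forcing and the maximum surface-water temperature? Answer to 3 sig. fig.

Areal heat capacity C = ρc_p × D = 4.174×10^6 × 32.06 = 1.34×10^8 J/(m^2 K).
ω = 2π / 3.15×10^7 s = 1.99×10^-7 s⁻¹.
Phase lag φ = arctan(Cω/λ) = arctan(26.7/4.217) = 1.41 rad.
Time lag = φ / ω = 1.41 / 1.99×10^-7 = 7.10×10^6 s = 82.1 days.

82.1 days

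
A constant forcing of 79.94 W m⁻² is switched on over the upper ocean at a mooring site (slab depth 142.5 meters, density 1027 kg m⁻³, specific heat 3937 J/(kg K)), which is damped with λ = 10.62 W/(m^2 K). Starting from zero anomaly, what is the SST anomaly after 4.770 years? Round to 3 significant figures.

7.06 K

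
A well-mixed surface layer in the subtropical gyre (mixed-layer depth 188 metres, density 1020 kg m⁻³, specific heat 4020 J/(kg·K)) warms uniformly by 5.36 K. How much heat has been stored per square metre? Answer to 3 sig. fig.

4.13×10^9

Areal heat capacity C = ρ c_p D = 1020 × 4020 × 188 = 7.71×10^8 J/(m²·K).
ΔQ = C ΔT = 7.71×10^8 × 5.36 = 4.13×10^9 J/m².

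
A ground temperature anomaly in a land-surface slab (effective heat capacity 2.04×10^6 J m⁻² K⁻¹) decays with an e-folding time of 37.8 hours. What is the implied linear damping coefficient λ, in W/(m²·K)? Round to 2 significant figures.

Areal heat capacity C = 2.04×10^6 J m⁻² K⁻¹ (given).
τ = 37.8 hours = 1.36×10^5 s.
λ = C / τ = 2.04×10^6 / 1.36×10^5 = 15.0 W/(m²·K).

15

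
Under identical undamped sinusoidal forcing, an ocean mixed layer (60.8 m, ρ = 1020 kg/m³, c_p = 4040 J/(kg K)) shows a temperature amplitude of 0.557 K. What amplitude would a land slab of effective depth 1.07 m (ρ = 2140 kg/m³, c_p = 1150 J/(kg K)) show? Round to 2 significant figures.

53 K

C_ocean = 2.51×10^8 J/(m²·K); C_land = 2.63×10^6 J/(m²·K).
A ∝ 1/C ⇒ A_land = A_ocean × C_ocean/C_land = 0.557 × 95.1 = 53.0 K.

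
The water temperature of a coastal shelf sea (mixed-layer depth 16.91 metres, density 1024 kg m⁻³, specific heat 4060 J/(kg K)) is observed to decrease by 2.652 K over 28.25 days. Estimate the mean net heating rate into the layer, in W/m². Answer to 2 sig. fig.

-76

Areal heat capacity C = ρ c_p D = 1024 × 4060 × 16.91 = 7.03×10^7 J m⁻² K⁻¹.
Required heat per unit area: Q = C ΔT = 7.03×10^7 × -2.652 = -1.86×10^8 J/m².
Flux F = Q / Δt = -1.86×10^8 / 2.44×10^6 s = -76.4 W/m².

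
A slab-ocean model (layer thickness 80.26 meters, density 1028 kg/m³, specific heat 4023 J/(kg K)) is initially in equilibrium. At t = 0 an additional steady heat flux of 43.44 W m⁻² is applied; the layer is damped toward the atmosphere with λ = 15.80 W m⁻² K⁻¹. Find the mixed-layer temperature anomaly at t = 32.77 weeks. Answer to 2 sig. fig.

1.7 K

Areal heat capacity C = ρ c_p D = 1028 × 4023 × 80.26 = 3.32×10^8 J m⁻² K⁻¹.
τ = C / λ = 3.32×10^8 / 15.80 = 2.10×10^7 s.
Equilibrium anomaly ΔT_eq = F / λ = 43.44 / 15.80 = 2.75 K.
t = 32.77 weeks = 1.98×10^7 s, so t/τ = 0.943.
ΔT(t) = ΔT_eq (1 − e^(−t/τ)) = 2.75 × (1 − e^−0.943) = 1.68 K.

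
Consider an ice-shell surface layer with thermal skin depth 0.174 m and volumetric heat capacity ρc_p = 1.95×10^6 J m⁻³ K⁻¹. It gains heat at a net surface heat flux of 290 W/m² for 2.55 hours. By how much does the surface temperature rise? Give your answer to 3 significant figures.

7.85 K

Areal heat capacity C = ρc_p × D = 1.95×10^6 × 0.174 = 3.39×10^5 J m⁻² K⁻¹.
Net heat input Q = F Δt = 290 × (2.55 hours × 3600 s/hour) = 2.66×10^6 J/m².
ΔT = Q / C = 2.66×10^6 / 3.39×10^5 = 7.85 K.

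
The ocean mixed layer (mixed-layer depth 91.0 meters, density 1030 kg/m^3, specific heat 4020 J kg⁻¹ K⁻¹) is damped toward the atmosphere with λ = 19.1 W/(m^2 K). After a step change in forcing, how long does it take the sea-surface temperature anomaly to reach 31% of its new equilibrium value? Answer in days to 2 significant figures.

Areal heat capacity C = ρ c_p D = 1030 × 4020 × 91.0 = 3.77×10^8 J/(m²·K).
τ = C / λ = 3.77×10^8 / 19.1 = 1.97×10^7 s.
Fraction reached: 1 − e^(−t/τ) = 0.31 ⇒ t = −τ ln(1 − 0.31) = τ × 0.371.
t = 7.32×10^6 s = 84.7 days.

85 days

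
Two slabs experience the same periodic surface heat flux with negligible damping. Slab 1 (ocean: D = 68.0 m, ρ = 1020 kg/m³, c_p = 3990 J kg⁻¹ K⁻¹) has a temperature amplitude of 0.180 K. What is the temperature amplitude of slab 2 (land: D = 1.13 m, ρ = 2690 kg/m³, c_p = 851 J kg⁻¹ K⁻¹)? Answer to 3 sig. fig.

C_ocean = 2.77×10^8 J/(m²·K); C_land = 2.59×10^6 J/(m²·K).
A ∝ 1/C ⇒ A_land = A_ocean × C_ocean/C_land = 0.180 × 107 = 19.3 K.

19.3 K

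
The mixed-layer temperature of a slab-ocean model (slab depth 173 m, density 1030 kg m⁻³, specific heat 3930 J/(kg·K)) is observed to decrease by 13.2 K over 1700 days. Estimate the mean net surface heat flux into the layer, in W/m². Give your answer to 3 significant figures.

-62.9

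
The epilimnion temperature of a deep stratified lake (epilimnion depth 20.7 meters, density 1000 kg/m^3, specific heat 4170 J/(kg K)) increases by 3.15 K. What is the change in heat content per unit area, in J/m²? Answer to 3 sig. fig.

2.72×10^8

Areal heat capacity C = ρ c_p D = 1000 × 4170 × 20.7 = 8.63×10^7 J/(m^2 K).
ΔQ = C ΔT = 8.63×10^7 × 3.15 = 2.72×10^8 J/m².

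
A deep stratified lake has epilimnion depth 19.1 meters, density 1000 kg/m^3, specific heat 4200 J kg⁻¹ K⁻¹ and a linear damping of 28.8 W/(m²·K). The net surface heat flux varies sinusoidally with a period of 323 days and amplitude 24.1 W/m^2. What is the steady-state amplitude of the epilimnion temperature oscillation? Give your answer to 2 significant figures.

0.71 K

Areal heat capacity C = ρ c_p D = 1000 × 4200 × 19.1 = 8.02×10^7 J/(m²·K).
Angular frequency ω = 2π / T = 2π / 2.79×10^7 s = 2.25×10^-7 s⁻¹.
√((Cω)² + λ²) = √((18.1)² + 28.8²) = 34.0 W/(m²·K).
Amplitude A = F₀ / √((Cω)²+λ²) = 24.1 / 34.0 = 0.709 K.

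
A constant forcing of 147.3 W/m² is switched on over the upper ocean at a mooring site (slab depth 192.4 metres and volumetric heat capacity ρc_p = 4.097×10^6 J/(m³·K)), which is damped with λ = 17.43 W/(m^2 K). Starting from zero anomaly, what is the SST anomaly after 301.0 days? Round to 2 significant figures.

3.7 K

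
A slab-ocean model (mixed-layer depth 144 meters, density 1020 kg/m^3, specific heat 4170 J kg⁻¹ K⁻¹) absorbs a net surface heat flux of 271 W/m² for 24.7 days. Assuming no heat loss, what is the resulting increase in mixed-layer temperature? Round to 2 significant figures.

Areal heat capacity C = ρ c_p D = 1020 × 4170 × 144 = 6.12×10^8 J m⁻² K⁻¹.
Net heat input Q = F Δt = 271 × (24.7 days × 86400 s/day) = 5.78×10^8 J/m².
ΔT = Q / C = 5.78×10^8 / 6.12×10^8 = 0.944 K.

0.94 K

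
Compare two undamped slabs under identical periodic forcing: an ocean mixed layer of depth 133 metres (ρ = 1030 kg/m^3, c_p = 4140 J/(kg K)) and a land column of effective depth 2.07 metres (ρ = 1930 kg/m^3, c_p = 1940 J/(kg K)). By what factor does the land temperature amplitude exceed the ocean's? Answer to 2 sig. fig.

C_ocean = 1030 × 4140 × 133 = 5.67×10^8 J/(m²·K).
C_land = 1930 × 1940 × 2.07 = 7.75×10^6 J/(m²·K).
Undamped amplitude ∝ 1/C, so A_land/A_ocean = C_ocean/C_land = 73.2.

73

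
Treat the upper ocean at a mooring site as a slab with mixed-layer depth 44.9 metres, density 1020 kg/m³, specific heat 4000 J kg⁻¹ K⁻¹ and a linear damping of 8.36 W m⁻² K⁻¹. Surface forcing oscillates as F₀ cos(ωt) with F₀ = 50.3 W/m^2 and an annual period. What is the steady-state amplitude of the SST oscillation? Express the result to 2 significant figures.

Areal heat capacity C = ρ c_p D = 1020 × 4000 × 44.9 = 1.83×10^8 J/(m^2 K).
Angular frequency ω = 2π / T = 2π / 3.15×10^7 s = 1.99×10^-7 s⁻¹.
√((Cω)² + λ²) = √((36.5)² + 8.36²) = 37.4 W/(m²·K).
Amplitude A = F₀ / √((Cω)²+λ²) = 50.3 / 37.4 = 1.34 K.

1.3 K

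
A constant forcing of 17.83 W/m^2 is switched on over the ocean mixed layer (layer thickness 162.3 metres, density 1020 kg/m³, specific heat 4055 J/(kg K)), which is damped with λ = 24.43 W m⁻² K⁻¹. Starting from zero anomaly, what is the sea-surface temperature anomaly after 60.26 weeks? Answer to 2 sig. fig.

0.54 K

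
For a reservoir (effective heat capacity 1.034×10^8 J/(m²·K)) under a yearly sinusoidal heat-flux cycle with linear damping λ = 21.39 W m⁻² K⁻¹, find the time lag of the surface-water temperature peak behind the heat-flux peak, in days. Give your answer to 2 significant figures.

Areal heat capacity C = 1.034×10^8 J/(m²·K) (given).
ω = 2π / 3.15×10^7 s = 1.99×10^-7 s⁻¹.
Phase lag φ = arctan(Cω/λ) = arctan(20.6/21.39) = 0.767 rad.
Time lag = φ / ω = 0.767 / 1.99×10^-7 = 3.85×10^6 s = 44.5 days.

45 days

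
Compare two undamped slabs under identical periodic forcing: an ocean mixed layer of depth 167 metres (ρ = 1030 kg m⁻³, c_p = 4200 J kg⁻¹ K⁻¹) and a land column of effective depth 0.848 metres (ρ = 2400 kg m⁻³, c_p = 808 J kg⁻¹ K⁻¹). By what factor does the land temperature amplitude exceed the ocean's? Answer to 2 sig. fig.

440

C_ocean = 1030 × 4200 × 167 = 7.22×10^8 J/(m²·K).
C_land = 2400 × 808 × 0.848 = 1.64×10^6 J/(m²·K).
Undamped amplitude ∝ 1/C, so A_land/A_ocean = C_ocean/C_land = 439.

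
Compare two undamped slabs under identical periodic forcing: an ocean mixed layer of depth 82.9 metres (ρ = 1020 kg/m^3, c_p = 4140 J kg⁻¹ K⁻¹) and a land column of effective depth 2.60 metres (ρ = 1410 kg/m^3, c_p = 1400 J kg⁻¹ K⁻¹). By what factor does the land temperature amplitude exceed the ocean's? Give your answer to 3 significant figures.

68.2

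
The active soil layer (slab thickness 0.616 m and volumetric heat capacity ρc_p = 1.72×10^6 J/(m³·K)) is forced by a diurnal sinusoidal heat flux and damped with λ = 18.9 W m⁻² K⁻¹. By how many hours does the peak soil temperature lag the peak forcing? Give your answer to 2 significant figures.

Areal heat capacity C = ρc_p × D = 1.72×10^6 × 0.616 = 1.06×10^6 J/(m^2 K).
ω = 2π / 86400 s = 7.27×10^-5 s⁻¹.
Phase lag φ = arctan(Cω/λ) = arctan(77.1/18.9) = 1.33 rad.
Time lag = φ / ω = 1.33 / 7.27×10^-5 = 18300 s = 5.08 hours.

5.1 hours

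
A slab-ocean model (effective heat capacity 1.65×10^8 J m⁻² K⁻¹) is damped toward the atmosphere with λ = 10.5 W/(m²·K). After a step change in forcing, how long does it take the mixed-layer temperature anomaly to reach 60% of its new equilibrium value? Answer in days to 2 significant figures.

Areal heat capacity C = 1.65×10^8 J m⁻² K⁻¹ (given).
τ = C / λ = 1.65×10^8 / 10.5 = 1.57×10^7 s.
Fraction reached: 1 − e^(−t/τ) = 0.60 ⇒ t = −τ ln(1 − 0.60) = τ × 0.916.
t = 1.44×10^7 s = 167 days.

170 days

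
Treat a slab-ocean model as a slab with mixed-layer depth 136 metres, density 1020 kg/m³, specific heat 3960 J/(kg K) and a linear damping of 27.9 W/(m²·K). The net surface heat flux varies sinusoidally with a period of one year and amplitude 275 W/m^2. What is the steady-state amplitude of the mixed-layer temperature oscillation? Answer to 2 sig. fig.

2.4 K

Areal heat capacity C = ρ c_p D = 1020 × 3960 × 136 = 5.49×10^8 J/(m^2 K).
Angular frequency ω = 2π / T = 2π / 3.15×10^7 s = 1.99×10^-7 s⁻¹.
√((Cω)² + λ²) = √((109)² + 27.9²) = 113 W/(m²·K).
Amplitude A = F₀ / √((Cω)²+λ²) = 275 / 113 = 2.43 K.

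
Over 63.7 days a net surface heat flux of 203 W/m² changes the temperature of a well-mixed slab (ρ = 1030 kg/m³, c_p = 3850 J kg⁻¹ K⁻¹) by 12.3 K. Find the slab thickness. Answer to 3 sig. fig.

Heat input Q = F Δt = 203 × 5.50×10^6 s = 1.12×10^9 J/m².
Required areal heat capacity C = Q / ΔT = 9.08×10^7 J/(m²·K).
Depth D = C / (ρ c_p) = 9.08×10^7 / (1030 × 3850) = 22.9 m.

22.9 m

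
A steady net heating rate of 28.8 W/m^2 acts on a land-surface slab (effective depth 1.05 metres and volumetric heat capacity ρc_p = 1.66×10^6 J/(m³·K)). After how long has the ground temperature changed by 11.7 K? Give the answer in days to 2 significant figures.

8.2 days

Areal heat capacity C = ρc_p × D = 1.66×10^6 × 1.05 = 1.74×10^6 J/(m^2 K).
Time required: Δt = C ΔT / F = 1.74×10^6 × 11.7 / 28.8 = 7.08×10^5 s.
In days: 7.08×10^5 s / (86400 s/day) = 8.20 days.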